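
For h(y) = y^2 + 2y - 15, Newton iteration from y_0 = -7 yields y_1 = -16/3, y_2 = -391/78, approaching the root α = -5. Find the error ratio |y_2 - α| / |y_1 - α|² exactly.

y_1 - α = -16/3 - (-5) = -16/3 + 5 = -1/3, so |y_1 - α| = 1/3.
y_2 - α = -391/78 - (-5) = -391/78 + 5 = -1/78, so |y_2 - α| = 1/78.
|y_1 - α|² = 1/9.
Ratio = (1/78) / (1/9) = 3/26.

3/26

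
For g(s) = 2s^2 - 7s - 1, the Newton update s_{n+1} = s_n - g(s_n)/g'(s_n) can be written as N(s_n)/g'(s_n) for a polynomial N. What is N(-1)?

g'(s) = 4s - 7.
N(s) = s·g'(s) - g(s) = s·(4s - 7) - (2s^2 - 7s - 1) = 2s^2 + 1.
N(-1) = 3.

3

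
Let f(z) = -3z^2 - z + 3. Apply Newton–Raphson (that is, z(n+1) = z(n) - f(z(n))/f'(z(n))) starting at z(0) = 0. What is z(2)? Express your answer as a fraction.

f'(z) = -6z - 1.
f(0) = 3, f'(0) = -1, so z(1) = 0 - 3/(-1) = 3.
f(3) = -27, f'(3) = -19, so z(2) = 3 - (-27)/(-19) = 30/19.

30/19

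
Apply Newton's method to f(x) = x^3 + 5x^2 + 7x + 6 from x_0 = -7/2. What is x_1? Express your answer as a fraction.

f'(x) = 3x^2 + 10x + 7.
f(-7/2) = -1/8, f'(-7/2) = 35/4, so x_1 = (-7/2) - (-1/8)/(35/4) = -122/35.

-122/35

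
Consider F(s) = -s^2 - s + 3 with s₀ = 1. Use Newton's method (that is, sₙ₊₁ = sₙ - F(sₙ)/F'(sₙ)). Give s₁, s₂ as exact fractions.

F'(s) = -2s - 1.
F(1) = 1, F'(1) = -3, so s₁ = 1 - 1/(-3) = 4/3.
F(4/3) = -1/9, F'(4/3) = -11/3, so s₂ = (4/3) - (-1/9)/(-11/3) = 43/33.

s₁ = 4/3, s₂ = 43/33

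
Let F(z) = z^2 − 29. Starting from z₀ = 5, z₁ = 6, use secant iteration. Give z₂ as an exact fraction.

F(5) = −4, F(6) = 7. z₂ = 6 − 7·(6 − 5)/(7 − (−4)) = 59/11.

59/11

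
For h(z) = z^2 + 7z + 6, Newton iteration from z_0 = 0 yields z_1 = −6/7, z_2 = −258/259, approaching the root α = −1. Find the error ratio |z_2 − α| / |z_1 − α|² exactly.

7/37

z_1 − α = −6/7 − (−1) = −6/7 + 1 = 1/7, so |z_1 − α| = 1/7.
z_2 − α = −258/259 − (−1) = −258/259 + 1 = 1/259, so |z_2 − α| = 1/259.
|z_1 − α|² = 1/49.
Ratio = (1/259) / (1/49) = 7/37.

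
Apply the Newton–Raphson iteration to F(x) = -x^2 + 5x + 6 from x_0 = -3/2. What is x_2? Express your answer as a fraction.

F'(x) = -2x + 5.
F(-3/2) = -15/4, F'(-3/2) = 8, so x_1 = (-3/2) - (-15/4)/8 = -33/32.
F(-33/32) = -225/1024, F'(-33/32) = 113/16, so x_2 = (-33/32) - (-225/1024)/(113/16) = -7233/7232.

-7233/7232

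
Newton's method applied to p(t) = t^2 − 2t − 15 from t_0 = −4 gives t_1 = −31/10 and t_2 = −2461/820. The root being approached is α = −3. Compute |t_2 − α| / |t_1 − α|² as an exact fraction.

t_1 − α = −31/10 − (−3) = −31/10 + 3 = −1/10, so |t_1 − α| = 1/10.
t_2 − α = −2461/820 − (−3) = −2461/820 + 3 = −1/820, so |t_2 − α| = 1/820.
|t_1 − α|² = 1/100.
Ratio = (1/820) / (1/100) = 5/41.

5/41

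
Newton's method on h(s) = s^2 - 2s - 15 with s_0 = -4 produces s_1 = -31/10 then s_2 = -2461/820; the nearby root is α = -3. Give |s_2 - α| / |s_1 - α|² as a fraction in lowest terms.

5/41

s_1 - α = -31/10 - (-3) = -31/10 + 3 = -1/10, so |s_1 - α| = 1/10.
s_2 - α = -2461/820 - (-3) = -2461/820 + 3 = -1/820, so |s_2 - α| = 1/820.
|s_1 - α|² = 1/100.
Ratio = (1/820) / (1/100) = 5/41.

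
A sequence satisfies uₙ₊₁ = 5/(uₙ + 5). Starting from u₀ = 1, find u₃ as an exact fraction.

u₁ = 5/(1 + 5) = 5/6.
u₂ = 5/(5/6 + 5) = 6/7.
u₃ = 5/(6/7 + 5) = 35/41.

35/41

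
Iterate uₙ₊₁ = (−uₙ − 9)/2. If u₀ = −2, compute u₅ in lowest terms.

−97/32

u₁ = (−(−2) − 9)/2 = −7/2.
u₂ = (−(−7/2) − 9)/2 = −11/4.
u₃ = (−(−11/4) − 9)/2 = −25/8.
u₄ = (−(−25/8) − 9)/2 = −47/16.
u₅ = (−(−47/16) − 9)/2 = −97/32.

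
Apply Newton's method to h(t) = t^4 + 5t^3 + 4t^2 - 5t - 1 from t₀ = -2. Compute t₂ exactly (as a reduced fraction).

-18937/8855

h'(t) = 4t^3 + 15t^2 + 8t - 5.
h(-2) = 1, h'(-2) = 7, so t₁ = (-2) - 1/7 = -15/7.
h(-15/7) = -76/2401, h'(-15/7) = 2530/343, so t₂ = (-15/7) - (-76/2401)/(2530/343) = -18937/8855.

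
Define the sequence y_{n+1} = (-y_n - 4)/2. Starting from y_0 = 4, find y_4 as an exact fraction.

y_1 = (-4 - 4)/2 = -4.
y_2 = (-(-4) - 4)/2 = 0.
y_3 = (-0 - 4)/2 = -2.
y_4 = (-(-2) - 4)/2 = -1.

-1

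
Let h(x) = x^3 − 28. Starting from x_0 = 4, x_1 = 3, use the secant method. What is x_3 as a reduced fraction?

113260/37297

h(4) = 36, h(3) = −1. x_2 = 3 − (−1)·(3 − 4)/((−1) − 36) = 112/37.
h(3) = −1, h(112/37) = −13356/50653. x_3 = (112/37) − (−13356/50653)·((112/37) − 3)/((−13356/50653) − (−1)) = 113260/37297.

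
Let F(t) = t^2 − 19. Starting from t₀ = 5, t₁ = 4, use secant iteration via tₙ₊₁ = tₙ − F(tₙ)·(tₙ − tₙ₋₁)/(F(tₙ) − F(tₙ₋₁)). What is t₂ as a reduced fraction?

F(5) = 6, F(4) = −3. t₂ = 4 − (−3)·(4 − 5)/((−3) − 6) = 13/3.

13/3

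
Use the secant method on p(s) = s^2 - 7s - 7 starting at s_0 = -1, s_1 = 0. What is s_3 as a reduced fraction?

p(-1) = 1, p(0) = -7. s_2 = 0 - (-7)·(0 - (-1))/((-7) - 1) = -7/8.
p(0) = -7, p(-7/8) = -7/64. s_3 = (-7/8) - (-7/64)·((-7/8) - 0)/((-7/64) - (-7)) = -8/9.

-8/9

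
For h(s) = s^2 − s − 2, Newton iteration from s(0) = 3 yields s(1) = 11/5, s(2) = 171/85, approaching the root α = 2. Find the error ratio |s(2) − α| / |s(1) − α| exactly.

s(1) − α = 11/5 − 2 = 1/5, so |s(1) − α| = 1/5.
s(2) − α = 171/85 − 2 = 1/85, so |s(2) − α| = 1/85.
Ratio = (1/85) / (1/5) = 1/17.

1/17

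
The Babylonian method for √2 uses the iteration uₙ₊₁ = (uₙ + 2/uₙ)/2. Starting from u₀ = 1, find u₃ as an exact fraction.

577/408

u₁ = (1 + 2/1)/2 = 3/2.
u₂ = (3/2 + 2/(3/2))/2 = 17/12.
u₃ = (17/12 + 2/(17/12))/2 = 577/408.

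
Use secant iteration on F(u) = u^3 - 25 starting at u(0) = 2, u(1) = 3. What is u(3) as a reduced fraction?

F(2) = -17, F(3) = 2. u(2) = 3 - 2·(3 - 2)/(2 - (-17)) = 55/19.
F(3) = 2, F(55/19) = -5100/6859. u(3) = (55/19) - (-5100/6859)·((55/19) - 3)/((-5100/6859) - 2) = 27505/9409.

27505/9409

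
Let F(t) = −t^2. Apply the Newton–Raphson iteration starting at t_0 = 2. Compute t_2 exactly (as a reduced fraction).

1/2

F'(t) = −2t.
F(2) = −4, F'(2) = −4, so t_1 = 2 − (−4)/(−4) = 1.
F(1) = −1, F'(1) = −2, so t_2 = 1 − (−1)/(−2) = 1/2.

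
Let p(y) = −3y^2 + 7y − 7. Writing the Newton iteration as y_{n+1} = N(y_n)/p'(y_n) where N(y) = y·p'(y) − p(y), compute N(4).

p'(y) = −6y + 7.
N(y) = y·p'(y) − p(y) = y·(−6y + 7) − (−3y^2 + 7y − 7) = −3y^2 + 7.
N(4) = −41.

−41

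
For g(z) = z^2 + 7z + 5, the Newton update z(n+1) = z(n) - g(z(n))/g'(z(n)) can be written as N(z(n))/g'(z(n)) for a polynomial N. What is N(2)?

-1

g'(z) = 2z + 7.
N(z) = z·g'(z) - g(z) = z·(2z + 7) - (z^2 + 7z + 5) = z^2 - 5.
N(2) = -1.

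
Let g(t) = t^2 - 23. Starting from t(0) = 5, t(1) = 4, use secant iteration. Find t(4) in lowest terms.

16325/3404

g(5) = 2, g(4) = -7. t(2) = 4 - (-7)·(4 - 5)/((-7) - 2) = 43/9.
g(4) = -7, g(43/9) = -14/81. t(3) = (43/9) - (-14/81)·((43/9) - 4)/((-14/81) - (-7)) = 379/79.
g(43/9) = -14/81, g(379/79) = 98/6241. t(4) = (379/79) - (98/6241)·((379/79) - (43/9))/((98/6241) - (-14/81)) = 16325/3404.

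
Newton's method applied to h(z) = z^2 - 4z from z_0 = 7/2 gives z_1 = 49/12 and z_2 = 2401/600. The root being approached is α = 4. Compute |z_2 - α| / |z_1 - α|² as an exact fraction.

6/25

z_1 - α = 49/12 - 4 = 1/12, so |z_1 - α| = 1/12.
z_2 - α = 2401/600 - 4 = 1/600, so |z_2 - α| = 1/600.
|z_1 - α|² = 1/144.
Ratio = (1/600) / (1/144) = 6/25.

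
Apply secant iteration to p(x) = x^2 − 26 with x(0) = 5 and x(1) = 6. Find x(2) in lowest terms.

56/11

p(5) = −1, p(6) = 10. x(2) = 6 − 10·(6 − 5)/(10 − (−1)) = 56/11.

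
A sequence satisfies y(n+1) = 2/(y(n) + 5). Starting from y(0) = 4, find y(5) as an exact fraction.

y(1) = 2/(4 + 5) = 2/9.
y(2) = 2/(2/9 + 5) = 18/47.
y(3) = 2/(18/47 + 5) = 94/253.
y(4) = 2/(94/253 + 5) = 506/1359.
y(5) = 2/(506/1359 + 5) = 2718/7301.

2718/7301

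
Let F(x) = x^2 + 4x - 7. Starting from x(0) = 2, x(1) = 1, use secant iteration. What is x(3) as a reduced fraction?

29/22

F(2) = 5, F(1) = -2. x(2) = 1 - (-2)·(1 - 2)/((-2) - 5) = 9/7.
F(1) = -2, F(9/7) = -10/49. x(3) = (9/7) - (-10/49)·((9/7) - 1)/((-10/49) - (-2)) = 29/22.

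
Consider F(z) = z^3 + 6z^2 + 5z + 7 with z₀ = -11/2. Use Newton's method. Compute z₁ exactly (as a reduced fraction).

F'(z) = 3z^2 + 12z + 5.
F(-11/2) = -43/8, F'(-11/2) = 119/4, so z₁ = (-11/2) - (-43/8)/(119/4) = -633/119.

-633/119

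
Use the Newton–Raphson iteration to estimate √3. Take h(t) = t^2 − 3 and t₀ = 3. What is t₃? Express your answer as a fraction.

97/56

h'(t) = 2t.
h(3) = 6, h'(3) = 6, so t₁ = 3 − 6/6 = 2.
h(2) = 1, h'(2) = 4, so t₂ = 2 − 1/4 = 7/4.
h(7/4) = 1/16, h'(7/4) = 7/2, so t₃ = (7/4) − (1/16)/(7/2) = 97/56.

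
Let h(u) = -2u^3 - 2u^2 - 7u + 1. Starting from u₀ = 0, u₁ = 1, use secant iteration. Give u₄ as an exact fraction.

10241921/74738551

h(0) = 1, h(1) = -10. u₂ = 1 - (-10)·(1 - 0)/((-10) - 1) = 1/11.
h(1) = -10, h(1/11) = 460/1331. u₃ = (1/11) - (460/1331)·((1/11) - 1)/((460/1331) - (-10)) = 167/1377.
h(1/11) = 460/1331, h(167/1377) = 308273600/2610969633. u₄ = (167/1377) - (308273600/2610969633)·((167/1377) - (1/11))/((308273600/2610969633) - (460/1331)) = 10241921/74738551.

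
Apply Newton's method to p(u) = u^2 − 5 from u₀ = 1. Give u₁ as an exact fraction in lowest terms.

p'(u) = 2u.
p(1) = −4, p'(1) = 2, so u₁ = 1 − (−4)/2 = 3.

3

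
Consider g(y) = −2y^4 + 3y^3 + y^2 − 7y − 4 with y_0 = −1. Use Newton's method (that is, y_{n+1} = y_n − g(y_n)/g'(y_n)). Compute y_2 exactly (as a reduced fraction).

−5675/7168

g'(y) = −8y^3 + 9y^2 + 2y − 7.
g(−1) = −1, g'(−1) = 8, so y_1 = (−1) − (−1)/8 = −7/8.
g(−7/8) = −597/2048, g'(−7/8) = 7/2, so y_2 = (−7/8) − (−597/2048)/(7/2) = −5675/7168.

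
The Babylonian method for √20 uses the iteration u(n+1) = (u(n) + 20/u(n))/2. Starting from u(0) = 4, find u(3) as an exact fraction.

51841/11592

u(1) = (4 + 20/4)/2 = 9/2.
u(2) = (9/2 + 20/(9/2))/2 = 161/36.
u(3) = (161/36 + 20/(161/36))/2 = 51841/11592.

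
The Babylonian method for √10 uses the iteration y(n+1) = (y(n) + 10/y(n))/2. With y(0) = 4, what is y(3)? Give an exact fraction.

216401/68432

y(1) = (4 + 10/4)/2 = 13/4.
y(2) = (13/4 + 10/(13/4))/2 = 329/104.
y(3) = (329/104 + 10/(329/104))/2 = 216401/68432.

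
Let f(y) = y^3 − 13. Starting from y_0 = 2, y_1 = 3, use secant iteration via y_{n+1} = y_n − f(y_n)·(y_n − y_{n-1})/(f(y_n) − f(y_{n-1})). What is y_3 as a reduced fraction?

f(2) = −5, f(3) = 14. y_2 = 3 − 14·(3 − 2)/(14 − (−5)) = 43/19.
f(3) = 14, f(43/19) = −9660/6859. y_3 = (43/19) − (−9660/6859)·((43/19) − 3)/((−9660/6859) − 14) = 17593/7549.

17593/7549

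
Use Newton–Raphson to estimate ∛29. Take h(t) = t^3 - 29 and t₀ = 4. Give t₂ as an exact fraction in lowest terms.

h'(t) = 3t^2.
h(4) = 35, h'(4) = 48, so t₁ = 4 - 35/48 = 157/48.
h(157/48) = 662725/110592, h'(157/48) = 24649/768, so t₂ = (157/48) - (662725/110592)/(24649/768) = 5473477/1774728.

5473477/1774728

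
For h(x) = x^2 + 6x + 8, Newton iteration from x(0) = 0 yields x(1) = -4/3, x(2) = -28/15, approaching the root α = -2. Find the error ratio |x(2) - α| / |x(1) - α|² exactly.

x(1) - α = -4/3 - (-2) = -4/3 + 2 = 2/3, so |x(1) - α| = 2/3.
x(2) - α = -28/15 - (-2) = -28/15 + 2 = 2/15, so |x(2) - α| = 2/15.
|x(1) - α|² = 4/9.
Ratio = (2/15) / (4/9) = 3/10.

3/10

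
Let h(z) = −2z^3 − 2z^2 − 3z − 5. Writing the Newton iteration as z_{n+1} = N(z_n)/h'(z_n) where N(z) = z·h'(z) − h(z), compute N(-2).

29

h'(z) = −6z^2 − 4z − 3.
N(z) = z·h'(z) − h(z) = z·(−6z^2 − 4z − 3) − (−2z^3 − 2z^2 − 3z − 5) = −4z^3 − 2z^2 + 5.
N(-2) = 29.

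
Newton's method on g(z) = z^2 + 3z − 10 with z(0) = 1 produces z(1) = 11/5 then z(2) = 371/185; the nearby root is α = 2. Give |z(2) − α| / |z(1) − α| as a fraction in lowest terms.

z(1) − α = 11/5 − 2 = 1/5, so |z(1) − α| = 1/5.
z(2) − α = 371/185 − 2 = 1/185, so |z(2) − α| = 1/185.
Ratio = (1/185) / (1/5) = 1/37.

1/37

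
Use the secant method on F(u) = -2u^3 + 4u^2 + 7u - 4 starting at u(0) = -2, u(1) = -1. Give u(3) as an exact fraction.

F(-2) = 14, F(-1) = -5. u(2) = (-1) - (-5)·((-1) - (-2))/((-5) - 14) = -24/19.
F(-1) = -5, F(-24/19) = -16660/6859. u(3) = (-24/19) - (-16660/6859)·((-24/19) - (-1))/((-16660/6859) - (-5)) = -5332/3527.

-5332/3527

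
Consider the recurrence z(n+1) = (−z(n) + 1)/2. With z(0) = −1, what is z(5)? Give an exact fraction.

3/8

z(1) = (−(−1) + 1)/2 = 1.
z(2) = (−1 + 1)/2 = 0.
z(3) = (−0 + 1)/2 = 1/2.
z(4) = (−(1/2) + 1)/2 = 1/4.
z(5) = (−(1/4) + 1)/2 = 3/8.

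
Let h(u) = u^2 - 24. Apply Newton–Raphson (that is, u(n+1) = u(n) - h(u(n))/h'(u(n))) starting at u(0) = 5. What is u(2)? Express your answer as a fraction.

h'(u) = 2u.
h(5) = 1, h'(5) = 10, so u(1) = 5 - 1/10 = 49/10.
h(49/10) = 1/100, h'(49/10) = 49/5, so u(2) = (49/10) - (1/100)/(49/5) = 4801/980.

4801/980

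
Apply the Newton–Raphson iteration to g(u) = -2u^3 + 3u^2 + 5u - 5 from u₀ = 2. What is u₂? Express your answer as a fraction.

1412/665

g'(u) = -6u^2 + 6u + 5.
g(2) = 1, g'(2) = -7, so u₁ = 2 - 1/(-7) = 15/7.
g(15/7) = -65/343, g'(15/7) = -475/49, so u₂ = (15/7) - (-65/343)/(-475/49) = 1412/665.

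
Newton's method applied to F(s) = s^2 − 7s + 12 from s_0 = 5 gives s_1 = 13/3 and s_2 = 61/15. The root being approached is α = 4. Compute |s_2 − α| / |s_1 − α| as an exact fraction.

1/5

s_1 − α = 13/3 − 4 = 1/3, so |s_1 − α| = 1/3.
s_2 − α = 61/15 − 4 = 1/15, so |s_2 − α| = 1/15.
Ratio = (1/15) / (1/3) = 1/5.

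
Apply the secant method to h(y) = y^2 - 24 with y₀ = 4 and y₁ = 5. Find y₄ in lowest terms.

4801/980

h(4) = -8, h(5) = 1. y₂ = 5 - 1·(5 - 4)/(1 - (-8)) = 44/9.
h(5) = 1, h(44/9) = -8/81. y₃ = (44/9) - (-8/81)·((44/9) - 5)/((-8/81) - 1) = 436/89.
h(44/9) = -8/81, h(436/89) = -8/7921. y₄ = (436/89) - (-8/7921)·((436/89) - (44/9))/((-8/7921) - (-8/81)) = 4801/980.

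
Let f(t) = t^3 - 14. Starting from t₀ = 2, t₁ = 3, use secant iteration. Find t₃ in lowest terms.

18386/7693

f(2) = -6, f(3) = 13. t₂ = 3 - 13·(3 - 2)/(13 - (-6)) = 44/19.
f(3) = 13, f(44/19) = -10842/6859. t₃ = (44/19) - (-10842/6859)·((44/19) - 3)/((-10842/6859) - 13) = 18386/7693.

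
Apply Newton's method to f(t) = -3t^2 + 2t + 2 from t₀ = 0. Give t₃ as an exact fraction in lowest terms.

f'(t) = -6t + 2.
f(0) = 2, f'(0) = 2, so t₁ = 0 - 2/2 = -1.
f(-1) = -3, f'(-1) = 8, so t₂ = (-1) - (-3)/8 = -5/8.
f(-5/8) = -27/64, f'(-5/8) = 23/4, so t₃ = (-5/8) - (-27/64)/(23/4) = -203/368.

-203/368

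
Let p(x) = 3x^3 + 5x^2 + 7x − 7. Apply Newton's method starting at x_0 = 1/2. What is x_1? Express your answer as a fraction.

12/19

p'(x) = 9x^2 + 10x + 7.
p(1/2) = −15/8, p'(1/2) = 57/4, so x_1 = (1/2) − (−15/8)/(57/4) = 12/19.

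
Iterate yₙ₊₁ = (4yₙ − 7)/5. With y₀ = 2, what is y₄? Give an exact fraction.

y₁ = (4·2 − 7)/5 = 1/5.
y₂ = (4·(1/5) − 7)/5 = −31/25.
y₃ = (4·(−31/25) − 7)/5 = −299/125.
y₄ = (4·(−299/125) − 7)/5 = −2071/625.

−2071/625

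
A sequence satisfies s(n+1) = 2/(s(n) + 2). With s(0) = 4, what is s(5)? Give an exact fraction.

s(1) = 2/(4 + 2) = 1/3.
s(2) = 2/(1/3 + 2) = 6/7.
s(3) = 2/(6/7 + 2) = 7/10.
s(4) = 2/(7/10 + 2) = 20/27.
s(5) = 2/(20/27 + 2) = 27/37.

27/37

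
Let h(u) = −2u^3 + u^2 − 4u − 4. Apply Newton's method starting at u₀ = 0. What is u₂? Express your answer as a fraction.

−3/4

h'(u) = −6u^2 + 2u − 4.
h(0) = −4, h'(0) = −4, so u₁ = 0 − (−4)/(−4) = −1.
h(−1) = 3, h'(−1) = −12, so u₂ = (−1) − 3/(−12) = −3/4.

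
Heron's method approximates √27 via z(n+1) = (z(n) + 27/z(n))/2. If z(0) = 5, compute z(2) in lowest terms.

1351/260

z(1) = (5 + 27/5)/2 = 26/5.
z(2) = (26/5 + 27/(26/5))/2 = 1351/260.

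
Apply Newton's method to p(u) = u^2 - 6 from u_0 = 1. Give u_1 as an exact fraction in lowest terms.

p'(u) = 2u.
p(1) = -5, p'(1) = 2, so u_1 = 1 - (-5)/2 = 7/2.

7/2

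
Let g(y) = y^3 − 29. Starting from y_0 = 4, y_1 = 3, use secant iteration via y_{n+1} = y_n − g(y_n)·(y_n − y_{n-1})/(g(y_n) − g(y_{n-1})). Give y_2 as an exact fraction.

g(4) = 35, g(3) = −2. y_2 = 3 − (−2)·(3 − 4)/((−2) − 35) = 113/37.

113/37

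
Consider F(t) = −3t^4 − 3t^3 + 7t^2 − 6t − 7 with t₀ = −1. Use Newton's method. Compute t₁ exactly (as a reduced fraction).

F'(t) = −12t^3 − 9t^2 + 14t − 6.
F(−1) = 6, F'(−1) = −17, so t₁ = (−1) − 6/(−17) = −11/17.

−11/17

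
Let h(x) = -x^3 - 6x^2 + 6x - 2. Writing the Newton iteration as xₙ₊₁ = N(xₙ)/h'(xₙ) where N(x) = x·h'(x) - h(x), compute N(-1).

-2

h'(x) = -3x^2 - 12x + 6.
N(x) = x·h'(x) - h(x) = x·(-3x^2 - 12x + 6) - (-x^3 - 6x^2 + 6x - 2) = -2x^3 - 6x^2 + 2.
N(-1) = -2.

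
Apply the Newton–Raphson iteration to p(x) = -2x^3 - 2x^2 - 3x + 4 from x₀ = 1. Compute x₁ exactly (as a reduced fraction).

10/13

p'(x) = -6x^2 - 4x - 3.
p(1) = -3, p'(1) = -13, so x₁ = 1 - (-3)/(-13) = 10/13.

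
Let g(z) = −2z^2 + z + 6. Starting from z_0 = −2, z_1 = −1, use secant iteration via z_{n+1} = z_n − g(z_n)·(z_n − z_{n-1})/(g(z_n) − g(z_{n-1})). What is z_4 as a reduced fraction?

−2962/1975

g(−2) = −4, g(−1) = 3. z_2 = (−1) − 3·((−1) − (−2))/(3 − (−4)) = −10/7.
g(−1) = 3, g(−10/7) = 24/49. z_3 = (−10/7) − (24/49)·((−10/7) − (−1))/((24/49) − 3) = −62/41.
g(−10/7) = 24/49, g(−62/41) = −144/1681. z_4 = (−62/41) − (−144/1681)·((−62/41) − (−10/7))/((−144/1681) − (24/49)) = −2962/1975.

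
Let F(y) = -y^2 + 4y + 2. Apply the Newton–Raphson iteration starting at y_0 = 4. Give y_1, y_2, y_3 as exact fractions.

F'(y) = -2y + 4.
F(4) = 2, F'(4) = -4, so y_1 = 4 - 2/(-4) = 9/2.
F(9/2) = -1/4, F'(9/2) = -5, so y_2 = (9/2) - (-1/4)/(-5) = 89/20.
F(89/20) = -1/400, F'(89/20) = -49/10, so y_3 = (89/20) - (-1/400)/(-49/10) = 8721/1960.

y_1 = 9/2, y_2 = 89/20, y_3 = 8721/1960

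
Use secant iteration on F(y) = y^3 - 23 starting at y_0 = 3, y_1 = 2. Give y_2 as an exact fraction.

53/19

F(3) = 4, F(2) = -15. y_2 = 2 - (-15)·(2 - 3)/((-15) - 4) = 53/19.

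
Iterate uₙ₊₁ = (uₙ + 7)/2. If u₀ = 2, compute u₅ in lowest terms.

219/32

u₁ = (2 + 7)/2 = 9/2.
u₂ = ((9/2) + 7)/2 = 23/4.
u₃ = ((23/4) + 7)/2 = 51/8.
u₄ = ((51/8) + 7)/2 = 107/16.
u₅ = ((107/16) + 7)/2 = 219/32.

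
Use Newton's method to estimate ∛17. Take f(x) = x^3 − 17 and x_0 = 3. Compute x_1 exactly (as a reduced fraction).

71/27

f'(x) = 3x^2.
f(3) = 10, f'(3) = 27, so x_1 = 3 − 10/27 = 71/27.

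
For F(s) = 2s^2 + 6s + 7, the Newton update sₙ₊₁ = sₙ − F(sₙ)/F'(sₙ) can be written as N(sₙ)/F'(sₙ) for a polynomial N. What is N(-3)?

11

F'(s) = 4s + 6.
N(s) = s·F'(s) − F(s) = s·(4s + 6) − (2s^2 + 6s + 7) = 2s^2 − 7.
N(-3) = 11.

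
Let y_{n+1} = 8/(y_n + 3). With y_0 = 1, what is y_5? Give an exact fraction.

872/511

y_1 = 8/(1 + 3) = 2.
y_2 = 8/(2 + 3) = 8/5.
y_3 = 8/(8/5 + 3) = 40/23.
y_4 = 8/(40/23 + 3) = 184/109.
y_5 = 8/(184/109 + 3) = 872/511.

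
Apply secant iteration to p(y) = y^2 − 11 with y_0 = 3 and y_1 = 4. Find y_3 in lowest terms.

169/51

p(3) = −2, p(4) = 5. y_2 = 4 − 5·(4 − 3)/(5 − (−2)) = 23/7.
p(4) = 5, p(23/7) = −10/49. y_3 = (23/7) − (−10/49)·((23/7) − 4)/((−10/49) − 5) = 169/51.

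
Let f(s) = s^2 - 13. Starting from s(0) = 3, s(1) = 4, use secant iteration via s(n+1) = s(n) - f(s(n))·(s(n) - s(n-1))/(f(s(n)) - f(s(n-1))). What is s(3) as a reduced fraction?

f(3) = -4, f(4) = 3. s(2) = 4 - 3·(4 - 3)/(3 - (-4)) = 25/7.
f(4) = 3, f(25/7) = -12/49. s(3) = (25/7) - (-12/49)·((25/7) - 4)/((-12/49) - 3) = 191/53.

191/53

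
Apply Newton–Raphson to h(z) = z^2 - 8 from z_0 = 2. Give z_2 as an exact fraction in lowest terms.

17/6

h'(z) = 2z.
h(2) = -4, h'(2) = 4, so z_1 = 2 - (-4)/4 = 3.
h(3) = 1, h'(3) = 6, so z_2 = 3 - 1/6 = 17/6.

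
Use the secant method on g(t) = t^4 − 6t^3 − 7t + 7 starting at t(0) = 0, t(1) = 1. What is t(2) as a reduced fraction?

7/12

g(0) = 7, g(1) = −5. t(2) = 1 − (−5)·(1 − 0)/((−5) − 7) = 7/12.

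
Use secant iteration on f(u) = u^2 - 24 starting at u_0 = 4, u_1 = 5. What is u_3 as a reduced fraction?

f(4) = -8, f(5) = 1. u_2 = 5 - 1·(5 - 4)/(1 - (-8)) = 44/9.
f(5) = 1, f(44/9) = -8/81. u_3 = (44/9) - (-8/81)·((44/9) - 5)/((-8/81) - 1) = 436/89.

436/89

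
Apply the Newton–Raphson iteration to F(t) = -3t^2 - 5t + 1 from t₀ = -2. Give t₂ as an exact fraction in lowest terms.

-556/301

F'(t) = -6t - 5.
F(-2) = -1, F'(-2) = 7, so t₁ = (-2) - (-1)/7 = -13/7.
F(-13/7) = -3/49, F'(-13/7) = 43/7, so t₂ = (-13/7) - (-3/49)/(43/7) = -556/301.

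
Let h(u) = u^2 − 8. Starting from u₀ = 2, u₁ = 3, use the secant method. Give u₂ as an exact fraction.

h(2) = −4, h(3) = 1. u₂ = 3 − 1·(3 − 2)/(1 − (−4)) = 14/5.

14/5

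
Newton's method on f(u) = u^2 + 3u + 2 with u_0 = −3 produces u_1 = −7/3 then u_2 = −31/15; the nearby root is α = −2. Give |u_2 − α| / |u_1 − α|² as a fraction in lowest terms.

u_1 − α = −7/3 − (−2) = −7/3 + 2 = −1/3, so |u_1 − α| = 1/3.
u_2 − α = −31/15 − (−2) = −31/15 + 2 = −1/15, so |u_2 − α| = 1/15.
|u_1 − α|² = 1/9.
Ratio = (1/15) / (1/9) = 3/5.

3/5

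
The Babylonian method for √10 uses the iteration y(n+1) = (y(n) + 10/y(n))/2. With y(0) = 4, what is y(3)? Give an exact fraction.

216401/68432

y(1) = (4 + 10/4)/2 = 13/4.
y(2) = (13/4 + 10/(13/4))/2 = 329/104.
y(3) = (329/104 + 10/(329/104))/2 = 216401/68432.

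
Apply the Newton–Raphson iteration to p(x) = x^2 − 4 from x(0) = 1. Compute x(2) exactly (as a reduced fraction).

41/20

p'(x) = 2x.
p(1) = −3, p'(1) = 2, so x(1) = 1 − (−3)/2 = 5/2.
p(5/2) = 9/4, p'(5/2) = 5, so x(2) = (5/2) − (9/4)/5 = 41/20.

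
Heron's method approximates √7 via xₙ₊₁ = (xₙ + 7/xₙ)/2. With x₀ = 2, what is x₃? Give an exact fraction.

108497/41008

x₁ = (2 + 7/2)/2 = 11/4.
x₂ = (11/4 + 7/(11/4))/2 = 233/88.
x₃ = (233/88 + 7/(233/88))/2 = 108497/41008.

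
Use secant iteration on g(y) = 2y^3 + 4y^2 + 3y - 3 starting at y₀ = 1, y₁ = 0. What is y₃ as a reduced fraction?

27/41

g(1) = 6, g(0) = -3. y₂ = 0 - (-3)·(0 - 1)/((-3) - 6) = 1/3.
g(0) = -3, g(1/3) = -40/27. y₃ = (1/3) - (-40/27)·((1/3) - 0)/((-40/27) - (-3)) = 27/41.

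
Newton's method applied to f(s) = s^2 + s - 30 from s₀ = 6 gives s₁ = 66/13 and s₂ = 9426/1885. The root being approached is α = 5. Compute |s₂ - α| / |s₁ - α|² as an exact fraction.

13/145

s₁ - α = 66/13 - 5 = 1/13, so |s₁ - α| = 1/13.
s₂ - α = 9426/1885 - 5 = 1/1885, so |s₂ - α| = 1/1885.
|s₁ - α|² = 1/169.
Ratio = (1/1885) / (1/169) = 13/145.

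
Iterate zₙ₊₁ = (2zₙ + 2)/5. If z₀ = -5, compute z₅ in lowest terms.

1902/3125

z₁ = (2·(-5) + 2)/5 = -8/5.
z₂ = (2·(-8/5) + 2)/5 = -6/25.
z₃ = (2·(-6/25) + 2)/5 = 38/125.
z₄ = (2·(38/125) + 2)/5 = 326/625.
z₅ = (2·(326/625) + 2)/5 = 1902/3125.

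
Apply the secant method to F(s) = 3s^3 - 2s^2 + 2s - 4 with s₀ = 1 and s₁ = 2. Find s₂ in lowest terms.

F(1) = -1, F(2) = 16. s₂ = 2 - 16·(2 - 1)/(16 - (-1)) = 18/17.

18/17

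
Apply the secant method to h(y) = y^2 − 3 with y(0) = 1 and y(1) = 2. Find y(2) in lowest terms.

h(1) = −2, h(2) = 1. y(2) = 2 − 1·(2 − 1)/(1 − (−2)) = 5/3.

5/3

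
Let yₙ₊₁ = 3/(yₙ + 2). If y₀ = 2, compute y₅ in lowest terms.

303/304

y₁ = 3/(2 + 2) = 3/4.
y₂ = 3/(3/4 + 2) = 12/11.
y₃ = 3/(12/11 + 2) = 33/34.
y₄ = 3/(33/34 + 2) = 102/101.
y₅ = 3/(102/101 + 2) = 303/304.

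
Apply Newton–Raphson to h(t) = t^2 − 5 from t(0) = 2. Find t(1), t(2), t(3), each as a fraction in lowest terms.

h'(t) = 2t.
h(2) = −1, h'(2) = 4, so t(1) = 2 − (−1)/4 = 9/4.
h(9/4) = 1/16, h'(9/4) = 9/2, so t(2) = (9/4) − (1/16)/(9/2) = 161/72.
h(161/72) = 1/5184, h'(161/72) = 161/36, so t(3) = (161/72) − (1/5184)/(161/36) = 51841/23184.

t(1) = 9/4, t(2) = 161/72, t(3) = 51841/23184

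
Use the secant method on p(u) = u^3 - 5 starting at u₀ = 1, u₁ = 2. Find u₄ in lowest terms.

p(1) = -4, p(2) = 3. u₂ = 2 - 3·(2 - 1)/(3 - (-4)) = 11/7.
p(2) = 3, p(11/7) = -384/343. u₃ = (11/7) - (-384/343)·((11/7) - 2)/((-384/343) - 3) = 265/157.
p(11/7) = -384/343, p(265/157) = -739840/3869893. u₄ = (265/157) - (-739840/3869893)·((265/157) - (11/7))/((-739840/3869893) - (-384/343)) = 16480535/9627139.

16480535/9627139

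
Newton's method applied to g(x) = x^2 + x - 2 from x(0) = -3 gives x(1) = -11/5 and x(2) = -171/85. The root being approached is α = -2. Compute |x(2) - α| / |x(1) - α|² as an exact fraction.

x(1) - α = -11/5 - (-2) = -11/5 + 2 = -1/5, so |x(1) - α| = 1/5.
x(2) - α = -171/85 - (-2) = -171/85 + 2 = -1/85, so |x(2) - α| = 1/85.
|x(1) - α|² = 1/25.
Ratio = (1/85) / (1/25) = 5/17.

5/17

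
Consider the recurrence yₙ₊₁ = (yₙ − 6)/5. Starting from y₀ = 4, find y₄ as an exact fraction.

y₁ = (4 − 6)/5 = −2/5.
y₂ = ((−2/5) − 6)/5 = −32/25.
y₃ = ((−32/25) − 6)/5 = −182/125.
y₄ = ((−182/125) − 6)/5 = −932/625.

−932/625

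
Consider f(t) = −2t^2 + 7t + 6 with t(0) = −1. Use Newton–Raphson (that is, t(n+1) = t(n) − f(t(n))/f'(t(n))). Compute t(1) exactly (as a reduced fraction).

−8/11

f'(t) = −4t + 7.
f(−1) = −3, f'(−1) = 11, so t(1) = (−1) − (−3)/11 = −8/11.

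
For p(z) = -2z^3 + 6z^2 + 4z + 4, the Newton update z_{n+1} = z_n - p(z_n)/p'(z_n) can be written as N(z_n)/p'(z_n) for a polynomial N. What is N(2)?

-12

p'(z) = -6z^2 + 12z + 4.
N(z) = z·p'(z) - p(z) = z·(-6z^2 + 12z + 4) - (-2z^3 + 6z^2 + 4z + 4) = -4z^3 + 6z^2 - 4.
N(2) = -12.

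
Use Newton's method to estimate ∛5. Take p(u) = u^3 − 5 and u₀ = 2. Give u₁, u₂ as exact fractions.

u₁ = 7/4, u₂ = 503/294

p'(u) = 3u^2.
p(2) = 3, p'(2) = 12, so u₁ = 2 − 3/12 = 7/4.
p(7/4) = 23/64, p'(7/4) = 147/16, so u₂ = (7/4) − (23/64)/(147/16) = 503/294.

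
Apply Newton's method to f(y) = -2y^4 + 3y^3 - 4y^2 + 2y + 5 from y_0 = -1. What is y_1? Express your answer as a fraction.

f'(y) = -8y^3 + 9y^2 - 8y + 2.
f(-1) = -6, f'(-1) = 27, so y_1 = (-1) - (-6)/27 = -7/9.

-7/9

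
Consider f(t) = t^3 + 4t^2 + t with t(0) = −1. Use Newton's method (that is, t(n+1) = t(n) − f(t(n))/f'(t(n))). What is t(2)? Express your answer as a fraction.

−1/3

f'(t) = 3t^2 + 8t + 1.
f(−1) = 2, f'(−1) = −4, so t(1) = (−1) − 2/(−4) = −1/2.
f(−1/2) = 3/8, f'(−1/2) = −9/4, so t(2) = (−1/2) − (3/8)/(−9/4) = −1/3.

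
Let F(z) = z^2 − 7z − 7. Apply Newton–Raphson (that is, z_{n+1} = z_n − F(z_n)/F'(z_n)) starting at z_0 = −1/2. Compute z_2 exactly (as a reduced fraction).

−8009/9024

F'(z) = 2z − 7.
F(−1/2) = −13/4, F'(−1/2) = −8, so z_1 = (−1/2) − (−13/4)/(−8) = −29/32.
F(−29/32) = 169/1024, F'(−29/32) = −141/16, so z_2 = (−29/32) − (169/1024)/(−141/16) = −8009/9024.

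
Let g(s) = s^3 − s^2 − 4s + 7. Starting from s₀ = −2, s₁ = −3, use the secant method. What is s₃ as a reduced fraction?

−18667/8489

g(−2) = 3, g(−3) = −17. s₂ = (−3) − (−17)·((−3) − (−2))/((−17) − 3) = −43/20.
g(−3) = −17, g(−43/20) = 8313/8000. s₃ = (−43/20) − (8313/8000)·((−43/20) − (−3))/((8313/8000) − (−17)) = −18667/8489.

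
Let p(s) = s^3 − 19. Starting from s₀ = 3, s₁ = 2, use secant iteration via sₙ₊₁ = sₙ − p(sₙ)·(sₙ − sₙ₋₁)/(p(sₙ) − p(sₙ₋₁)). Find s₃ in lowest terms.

15385/5707

p(3) = 8, p(2) = −11. s₂ = 2 − (−11)·(2 − 3)/((−11) − 8) = 49/19.
p(2) = −11, p(49/19) = −12672/6859. s₃ = (49/19) − (−12672/6859)·((49/19) − 2)/((−12672/6859) − (−11)) = 15385/5707.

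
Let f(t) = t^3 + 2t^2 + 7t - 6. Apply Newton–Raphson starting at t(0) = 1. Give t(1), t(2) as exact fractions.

t(1) = 5/7, t(2) = 443/651

f'(t) = 3t^2 + 4t + 7.
f(1) = 4, f'(1) = 14, so t(1) = 1 - 4/14 = 5/7.
f(5/7) = 132/343, f'(5/7) = 558/49, so t(2) = (5/7) - (132/343)/(558/49) = 443/651.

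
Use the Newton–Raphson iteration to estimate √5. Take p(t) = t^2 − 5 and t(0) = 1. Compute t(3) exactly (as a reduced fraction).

p'(t) = 2t.
p(1) = −4, p'(1) = 2, so t(1) = 1 − (−4)/2 = 3.
p(3) = 4, p'(3) = 6, so t(2) = 3 − 4/6 = 7/3.
p(7/3) = 4/9, p'(7/3) = 14/3, so t(3) = (7/3) − (4/9)/(14/3) = 47/21.

47/21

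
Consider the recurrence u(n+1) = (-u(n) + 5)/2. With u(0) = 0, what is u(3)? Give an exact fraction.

15/8

u(1) = (-0 + 5)/2 = 5/2.
u(2) = (-(5/2) + 5)/2 = 5/4.
u(3) = (-(5/4) + 5)/2 = 15/8.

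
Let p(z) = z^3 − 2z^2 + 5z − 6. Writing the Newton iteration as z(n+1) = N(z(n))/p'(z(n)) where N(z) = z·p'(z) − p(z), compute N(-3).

p'(z) = 3z^2 − 4z + 5.
N(z) = z·p'(z) − p(z) = z·(3z^2 − 4z + 5) − (z^3 − 2z^2 + 5z − 6) = 2z^3 − 2z^2 + 6.
N(-3) = −66.

−66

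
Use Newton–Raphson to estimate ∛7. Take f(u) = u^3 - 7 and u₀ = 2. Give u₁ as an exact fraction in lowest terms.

23/12

f'(u) = 3u^2.
f(2) = 1, f'(2) = 12, so u₁ = 2 - 1/12 = 23/12.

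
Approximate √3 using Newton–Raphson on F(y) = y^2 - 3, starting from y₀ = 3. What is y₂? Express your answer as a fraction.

7/4

F'(y) = 2y.
F(3) = 6, F'(3) = 6, so y₁ = 3 - 6/6 = 2.
F(2) = 1, F'(2) = 4, so y₂ = 2 - 1/4 = 7/4.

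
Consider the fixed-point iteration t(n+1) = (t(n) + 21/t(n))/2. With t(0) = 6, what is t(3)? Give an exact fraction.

t(1) = (6 + 21/6)/2 = 19/4.
t(2) = (19/4 + 21/(19/4))/2 = 697/152.
t(3) = (697/152 + 21/(697/152))/2 = 970993/211888.

970993/211888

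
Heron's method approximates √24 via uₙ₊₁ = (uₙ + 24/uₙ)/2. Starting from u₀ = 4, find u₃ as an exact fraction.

4801/980

u₁ = (4 + 24/4)/2 = 5.
u₂ = (5 + 24/5)/2 = 49/10.
u₃ = (49/10 + 24/(49/10))/2 = 4801/980.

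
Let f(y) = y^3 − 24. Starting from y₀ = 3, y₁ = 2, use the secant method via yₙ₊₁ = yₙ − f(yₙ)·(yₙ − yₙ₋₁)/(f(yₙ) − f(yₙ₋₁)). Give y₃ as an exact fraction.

4650/1603

f(3) = 3, f(2) = −16. y₂ = 2 − (−16)·(2 − 3)/((−16) − 3) = 54/19.
f(2) = −16, f(54/19) = −7152/6859. y₃ = (54/19) − (−7152/6859)·((54/19) − 2)/((−7152/6859) − (−16)) = 4650/1603.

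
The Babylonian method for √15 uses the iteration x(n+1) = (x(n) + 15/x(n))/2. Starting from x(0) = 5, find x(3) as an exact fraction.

x(1) = (5 + 15/5)/2 = 4.
x(2) = (4 + 15/4)/2 = 31/8.
x(3) = (31/8 + 15/(31/8))/2 = 1921/496.

1921/496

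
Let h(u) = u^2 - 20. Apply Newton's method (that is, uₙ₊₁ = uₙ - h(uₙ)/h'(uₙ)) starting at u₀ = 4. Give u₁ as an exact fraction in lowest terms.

9/2

h'(u) = 2u.
h(4) = -4, h'(4) = 8, so u₁ = 4 - (-4)/8 = 9/2.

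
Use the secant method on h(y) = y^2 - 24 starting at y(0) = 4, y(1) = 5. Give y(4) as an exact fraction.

h(4) = -8, h(5) = 1. y(2) = 5 - 1·(5 - 4)/(1 - (-8)) = 44/9.
h(5) = 1, h(44/9) = -8/81. y(3) = (44/9) - (-8/81)·((44/9) - 5)/((-8/81) - 1) = 436/89.
h(44/9) = -8/81, h(436/89) = -8/7921. y(4) = (436/89) - (-8/7921)·((436/89) - (44/9))/((-8/7921) - (-8/81)) = 4801/980.

4801/980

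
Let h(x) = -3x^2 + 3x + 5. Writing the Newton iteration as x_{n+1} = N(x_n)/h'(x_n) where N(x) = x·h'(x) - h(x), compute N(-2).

h'(x) = -6x + 3.
N(x) = x·h'(x) - h(x) = x·(-6x + 3) - (-3x^2 + 3x + 5) = -3x^2 - 5.
N(-2) = -17.

-17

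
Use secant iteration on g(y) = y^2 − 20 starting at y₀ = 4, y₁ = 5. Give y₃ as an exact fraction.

76/17

g(4) = −4, g(5) = 5. y₂ = 5 − 5·(5 − 4)/(5 − (−4)) = 40/9.
g(5) = 5, g(40/9) = −20/81. y₃ = (40/9) − (−20/81)·((40/9) − 5)/((−20/81) − 5) = 76/17.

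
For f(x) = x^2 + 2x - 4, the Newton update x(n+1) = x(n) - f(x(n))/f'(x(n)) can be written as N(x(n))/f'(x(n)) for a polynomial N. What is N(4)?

f'(x) = 2x + 2.
N(x) = x·f'(x) - f(x) = x·(2x + 2) - (x^2 + 2x - 4) = x^2 + 4.
N(4) = 20.

20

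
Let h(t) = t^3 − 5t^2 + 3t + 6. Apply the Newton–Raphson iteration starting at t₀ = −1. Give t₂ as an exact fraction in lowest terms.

h'(t) = 3t^2 − 10t + 3.
h(−1) = −3, h'(−1) = 16, so t₁ = (−1) − (−3)/16 = −13/16.
h(−13/16) = −1125/4096, h'(−13/16) = 3355/256, so t₂ = (−13/16) − (−1125/4096)/(3355/256) = −4249/5368.

−4249/5368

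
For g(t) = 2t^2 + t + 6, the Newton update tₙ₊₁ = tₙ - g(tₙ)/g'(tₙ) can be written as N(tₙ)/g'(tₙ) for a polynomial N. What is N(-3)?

g'(t) = 4t + 1.
N(t) = t·g'(t) - g(t) = t·(4t + 1) - (2t^2 + t + 6) = 2t^2 - 6.
N(-3) = 12.

12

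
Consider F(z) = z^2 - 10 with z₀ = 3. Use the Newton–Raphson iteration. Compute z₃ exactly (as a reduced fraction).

F'(z) = 2z.
F(3) = -1, F'(3) = 6, so z₁ = 3 - (-1)/6 = 19/6.
F(19/6) = 1/36, F'(19/6) = 19/3, so z₂ = (19/6) - (1/36)/(19/3) = 721/228.
F(721/228) = 1/51984, F'(721/228) = 721/114, so z₃ = (721/228) - (1/51984)/(721/114) = 1039681/328776.

1039681/328776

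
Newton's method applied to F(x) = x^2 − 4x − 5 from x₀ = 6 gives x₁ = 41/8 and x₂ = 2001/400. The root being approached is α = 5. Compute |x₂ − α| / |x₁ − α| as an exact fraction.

x₁ − α = 41/8 − 5 = 1/8, so |x₁ − α| = 1/8.
x₂ − α = 2001/400 − 5 = 1/400, so |x₂ − α| = 1/400.
Ratio = (1/400) / (1/8) = 1/50.

1/50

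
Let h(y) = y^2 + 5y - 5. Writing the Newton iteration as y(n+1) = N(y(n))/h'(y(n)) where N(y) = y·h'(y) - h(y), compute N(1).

h'(y) = 2y + 5.
N(y) = y·h'(y) - h(y) = y·(2y + 5) - (y^2 + 5y - 5) = y^2 + 5.
N(1) = 6.

6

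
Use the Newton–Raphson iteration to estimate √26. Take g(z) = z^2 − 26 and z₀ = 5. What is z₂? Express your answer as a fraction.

g'(z) = 2z.
g(5) = −1, g'(5) = 10, so z₁ = 5 − (−1)/10 = 51/10.
g(51/10) = 1/100, g'(51/10) = 51/5, so z₂ = (51/10) − (1/100)/(51/5) = 5201/1020.

5201/1020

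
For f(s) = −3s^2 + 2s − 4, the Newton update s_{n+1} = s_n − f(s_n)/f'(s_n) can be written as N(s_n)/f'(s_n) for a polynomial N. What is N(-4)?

−44

f'(s) = −6s + 2.
N(s) = s·f'(s) − f(s) = s·(−6s + 2) − (−3s^2 + 2s − 4) = −3s^2 + 4.
N(-4) = −44.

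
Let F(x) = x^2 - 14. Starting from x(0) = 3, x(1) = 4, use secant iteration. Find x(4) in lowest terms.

F(3) = -5, F(4) = 2. x(2) = 4 - 2·(4 - 3)/(2 - (-5)) = 26/7.
F(4) = 2, F(26/7) = -10/49. x(3) = (26/7) - (-10/49)·((26/7) - 4)/((-10/49) - 2) = 101/27.
F(26/7) = -10/49, F(101/27) = -5/729. x(4) = (101/27) - (-5/729)·((101/27) - (26/7))/((-5/729) - (-10/49)) = 5272/1409.

5272/1409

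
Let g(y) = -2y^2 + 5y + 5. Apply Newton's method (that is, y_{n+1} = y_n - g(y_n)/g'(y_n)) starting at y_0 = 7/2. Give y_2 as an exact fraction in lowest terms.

g'(y) = -4y + 5.
g(7/2) = -2, g'(7/2) = -9, so y_1 = (7/2) - (-2)/(-9) = 59/18.
g(59/18) = -8/81, g'(59/18) = -73/9, so y_2 = (59/18) - (-8/81)/(-73/9) = 4291/1314.

4291/1314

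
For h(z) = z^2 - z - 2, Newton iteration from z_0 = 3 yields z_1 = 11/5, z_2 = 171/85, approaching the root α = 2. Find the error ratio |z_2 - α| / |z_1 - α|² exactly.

5/17

z_1 - α = 11/5 - 2 = 1/5, so |z_1 - α| = 1/5.
z_2 - α = 171/85 - 2 = 1/85, so |z_2 - α| = 1/85.
|z_1 - α|² = 1/25.
Ratio = (1/85) / (1/25) = 5/17.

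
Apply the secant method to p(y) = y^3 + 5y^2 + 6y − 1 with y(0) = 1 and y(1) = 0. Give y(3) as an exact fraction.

p(1) = 11, p(0) = −1. y(2) = 0 − (−1)·(0 − 1)/((−1) − 11) = 1/12.
p(0) = −1, p(1/12) = −803/1728. y(3) = (1/12) − (−803/1728)·((1/12) − 0)/((−803/1728) − (−1)) = 144/925.

144/925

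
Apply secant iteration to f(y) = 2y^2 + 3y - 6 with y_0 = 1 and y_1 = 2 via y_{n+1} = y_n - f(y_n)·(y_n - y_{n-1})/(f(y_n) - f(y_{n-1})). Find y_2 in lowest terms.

10/9

f(1) = -1, f(2) = 8. y_2 = 2 - 8·(2 - 1)/(8 - (-1)) = 10/9.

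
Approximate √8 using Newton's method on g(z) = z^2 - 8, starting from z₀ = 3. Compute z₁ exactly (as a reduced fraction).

17/6

g'(z) = 2z.
g(3) = 1, g'(3) = 6, so z₁ = 3 - 1/6 = 17/6.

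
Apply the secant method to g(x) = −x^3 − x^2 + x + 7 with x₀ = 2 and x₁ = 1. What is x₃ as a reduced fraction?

59/32

g(2) = −3, g(1) = 6. x₂ = 1 − 6·(1 − 2)/(6 − (−3)) = 5/3.
g(1) = 6, g(5/3) = 34/27. x₃ = (5/3) − (34/27)·((5/3) − 1)/((34/27) − 6) = 59/32.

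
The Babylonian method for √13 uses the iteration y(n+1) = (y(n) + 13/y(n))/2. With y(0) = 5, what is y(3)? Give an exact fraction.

117487/32585

y(1) = (5 + 13/5)/2 = 19/5.
y(2) = (19/5 + 13/(19/5))/2 = 343/95.
y(3) = (343/95 + 13/(343/95))/2 = 117487/32585.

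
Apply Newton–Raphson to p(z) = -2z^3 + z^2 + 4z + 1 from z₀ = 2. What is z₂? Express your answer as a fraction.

p'(z) = -6z^2 + 2z + 4.
p(2) = -3, p'(2) = -16, so z₁ = 2 - (-3)/(-16) = 29/16.
p(29/16) = -765/2048, p'(29/16) = -1547/128, so z₂ = (29/16) - (-765/2048)/(-1547/128) = 1297/728.

1297/728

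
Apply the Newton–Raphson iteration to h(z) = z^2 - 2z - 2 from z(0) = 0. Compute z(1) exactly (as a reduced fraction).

h'(z) = 2z - 2.
h(0) = -2, h'(0) = -2, so z(1) = 0 - (-2)/(-2) = -1.

-1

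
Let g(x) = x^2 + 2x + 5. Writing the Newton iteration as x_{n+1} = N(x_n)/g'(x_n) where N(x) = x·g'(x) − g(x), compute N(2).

g'(x) = 2x + 2.
N(x) = x·g'(x) − g(x) = x·(2x + 2) − (x^2 + 2x + 5) = x^2 − 5.
N(2) = −1.

−1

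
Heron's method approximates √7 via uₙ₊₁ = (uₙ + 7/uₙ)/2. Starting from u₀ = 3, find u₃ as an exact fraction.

32257/12192

u₁ = (3 + 7/3)/2 = 8/3.
u₂ = (8/3 + 7/(8/3))/2 = 127/48.
u₃ = (127/48 + 7/(127/48))/2 = 32257/12192.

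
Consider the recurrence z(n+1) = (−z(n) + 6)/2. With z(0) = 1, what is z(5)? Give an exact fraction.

z(1) = (−1 + 6)/2 = 5/2.
z(2) = (−(5/2) + 6)/2 = 7/4.
z(3) = (−(7/4) + 6)/2 = 17/8.
z(4) = (−(17/8) + 6)/2 = 31/16.
z(5) = (−(31/16) + 6)/2 = 65/32.

65/32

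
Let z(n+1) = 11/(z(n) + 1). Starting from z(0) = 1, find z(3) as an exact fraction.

143/35

z(1) = 11/(1 + 1) = 11/2.
z(2) = 11/(11/2 + 1) = 22/13.
z(3) = 11/(22/13 + 1) = 143/35.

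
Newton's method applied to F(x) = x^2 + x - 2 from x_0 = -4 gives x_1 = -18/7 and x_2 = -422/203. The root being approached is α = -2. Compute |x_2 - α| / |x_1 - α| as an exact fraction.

4/29

x_1 - α = -18/7 - (-2) = -18/7 + 2 = -4/7, so |x_1 - α| = 4/7.
x_2 - α = -422/203 - (-2) = -422/203 + 2 = -16/203, so |x_2 - α| = 16/203.
Ratio = (16/203) / (4/7) = 4/29.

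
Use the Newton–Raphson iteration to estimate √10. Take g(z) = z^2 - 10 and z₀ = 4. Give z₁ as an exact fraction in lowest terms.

g'(z) = 2z.
g(4) = 6, g'(4) = 8, so z₁ = 4 - 6/8 = 13/4.

13/4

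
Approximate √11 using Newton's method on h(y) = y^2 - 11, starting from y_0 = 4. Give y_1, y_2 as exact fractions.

h'(y) = 2y.
h(4) = 5, h'(4) = 8, so y_1 = 4 - 5/8 = 27/8.
h(27/8) = 25/64, h'(27/8) = 27/4, so y_2 = (27/8) - (25/64)/(27/4) = 1433/432.

y_1 = 27/8, y_2 = 1433/432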